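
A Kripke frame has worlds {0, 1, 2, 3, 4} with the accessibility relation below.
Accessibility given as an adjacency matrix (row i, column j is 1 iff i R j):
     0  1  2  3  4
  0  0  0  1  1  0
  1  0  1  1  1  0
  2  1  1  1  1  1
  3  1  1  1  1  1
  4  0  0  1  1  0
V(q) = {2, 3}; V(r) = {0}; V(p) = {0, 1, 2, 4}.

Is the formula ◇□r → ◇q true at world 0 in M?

At 0: ◇□r is false, ◇q is true, so ◇□r → ◇q is true.
  At 0: ◇□r requires □r at some successor in {2, 3}.
    At 2: □r is false.
    At 3: □r is false.
  So ◇□r is false at 0.
  At 0: ◇q requires q at some successor in {2, 3}.
    q holds at 2, so ◇q is true at 0.

Yes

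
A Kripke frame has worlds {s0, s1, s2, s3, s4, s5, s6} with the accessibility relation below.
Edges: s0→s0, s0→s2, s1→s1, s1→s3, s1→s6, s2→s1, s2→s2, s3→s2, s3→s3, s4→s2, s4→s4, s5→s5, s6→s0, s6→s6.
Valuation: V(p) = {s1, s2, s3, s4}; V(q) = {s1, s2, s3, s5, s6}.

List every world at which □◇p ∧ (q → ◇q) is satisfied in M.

Recall that □ψ holds at a world iff ψ holds at every accessible world, and ◇ψ holds iff ψ holds at some accessible world.
Let φ = □◇p ∧ (q → ◇q). Evaluate φ at each world:
  s0 (successors {s0, s2}): φ is true.
  s1 (successors {s1, s3, s6}): φ is false.
  s2 (successors {s1, s2}): φ is true.
  s3 (successors {s2, s3}): φ is true.
  s4 (successors {s2, s4}): φ is true.
  s5 (successors {s5}): φ is false.
  s6 (successors {s0, s6}): φ is false.
For instance, at s0:
  At s0: □◇p is true, q → ◇q is true, so □◇p ∧ (q → ◇q) is true.
    At s0: □◇p requires ◇p at every successor {s0, s2}.
      At s0: ◇p is true.
      At s2: ◇p is true.
    So □◇p is true at s0.
    At s0: q is false, ◇q is true, so q → ◇q is true.
      At s0: ◇q requires q at some successor in {s0, s2}.
        q holds at s2, so ◇q is true at s0.
Satisfying worlds: {s0, s2, s3, s4}

s0, s2, s3, s4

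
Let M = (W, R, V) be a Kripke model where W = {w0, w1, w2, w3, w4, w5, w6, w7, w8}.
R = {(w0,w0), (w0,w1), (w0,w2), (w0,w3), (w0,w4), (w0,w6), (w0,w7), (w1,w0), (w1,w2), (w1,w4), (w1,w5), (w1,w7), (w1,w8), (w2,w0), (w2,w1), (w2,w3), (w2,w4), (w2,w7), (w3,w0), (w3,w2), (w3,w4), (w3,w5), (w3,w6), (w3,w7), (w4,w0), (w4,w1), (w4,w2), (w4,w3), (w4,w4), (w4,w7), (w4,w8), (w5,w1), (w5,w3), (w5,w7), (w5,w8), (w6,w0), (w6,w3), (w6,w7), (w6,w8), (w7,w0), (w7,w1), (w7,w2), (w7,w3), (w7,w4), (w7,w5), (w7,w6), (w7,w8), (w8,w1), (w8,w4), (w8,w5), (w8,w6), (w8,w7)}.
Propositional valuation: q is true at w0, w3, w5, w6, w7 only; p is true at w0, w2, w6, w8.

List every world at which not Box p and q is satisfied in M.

w0, w3, w5, w6, w7

Let φ = not Box p and q. Evaluate φ at each world:
  w0 (successors {w0, w1, w2, w3, w4, w6, w7}): φ is true.
  w1 (successors {w0, w2, w4, w5, w7, w8}): φ is false.
  w2 (successors {w0, w1, w3, w4, w7}): φ is false.
  w3 (successors {w0, w2, w4, w5, w6, w7}): φ is true.
  w4 (successors {w0, w1, w2, w3, w4, w7, w8}): φ is false.
  w5 (successors {w1, w3, w7, w8}): φ is true.
  w6 (successors {w0, w3, w7, w8}): φ is true.
  w7 (successors {w0, w1, w2, w3, w4, w5, w6, w8}): φ is true.
  w8 (successors {w1, w4, w5, w6, w7}): φ is false.
For instance, at w5:
  At w5: not Box p is true, q is true, so not Box p and q is true.
    At w5: Box p is false, so not Box p is true.
      At w5: Box p requires p at every successor {w1, w3, w7, w8}.
        p fails at w1, so Box p is false at w5.
Satisfying worlds: {w0, w3, w5, w6, w7}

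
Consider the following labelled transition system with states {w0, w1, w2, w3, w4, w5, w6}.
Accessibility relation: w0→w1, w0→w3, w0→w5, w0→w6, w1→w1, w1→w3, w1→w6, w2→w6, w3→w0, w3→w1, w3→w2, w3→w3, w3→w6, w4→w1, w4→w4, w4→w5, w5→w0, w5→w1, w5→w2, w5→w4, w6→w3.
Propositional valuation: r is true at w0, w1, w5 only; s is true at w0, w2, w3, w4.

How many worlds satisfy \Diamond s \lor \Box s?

Let φ = \Diamond s \lor \Box s. Evaluate φ at each world:
  w0 (successors {w1, w3, w5, w6}): φ is true.
  w1 (successors {w1, w3, w6}): φ is true.
  w2 (successors {w6}): φ is false.
  w3 (successors {w0, w1, w2, w3, w6}): φ is true.
  w4 (successors {w1, w4, w5}): φ is true.
  w5 (successors {w0, w1, w2, w4}): φ is true.
  w6 (successors {w3}): φ is true.
For instance, at w4:
  At w4: \Diamond s is true, \Box s is false, so \Diamond s \lor \Box s is true.
    At w4: \Diamond s requires s at some successor in {w1, w4, w5}.
      s holds at w4, so \Diamond s is true at w4.
    At w4: \Box s requires s at every successor {w1, w4, w5}.
      s fails at w1, so \Box s is false at w4.
Satisfying worlds: {w0, w1, w3, w4, w5, w6}

6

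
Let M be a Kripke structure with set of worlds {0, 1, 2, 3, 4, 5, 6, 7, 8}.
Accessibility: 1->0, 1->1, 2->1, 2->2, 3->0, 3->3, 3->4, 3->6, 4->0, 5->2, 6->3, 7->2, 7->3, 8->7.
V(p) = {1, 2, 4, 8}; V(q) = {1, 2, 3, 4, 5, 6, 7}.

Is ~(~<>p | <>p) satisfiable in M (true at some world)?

No

Recall that <>ψ holds at a world iff ψ holds at some accessible world.
Let φ = ~(~<>p | <>p). Evaluate φ at each world:
  0 (successors ∅): φ is false.
  1 (successors {0, 1}): φ is false.
  2 (successors {1, 2}): φ is false.
  3 (successors {0, 3, 4, 6}): φ is false.
  4 (successors {0}): φ is false.
  5 (successors {2}): φ is false.
  6 (successors {3}): φ is false.
  7 (successors {2, 3}): φ is false.
  8 (successors {7}): φ is false.
For instance, at 2:
  At 2: ~<>p | <>p is true, so ~(~<>p | <>p) is false.
    At 2: ~<>p is false, <>p is true, so ~<>p | <>p is true.
      At 2: <>p is true, so ~<>p is false.
      At 2: <>p requires p at some successor in {1, 2}.
        p holds at 1, so <>p is true at 2.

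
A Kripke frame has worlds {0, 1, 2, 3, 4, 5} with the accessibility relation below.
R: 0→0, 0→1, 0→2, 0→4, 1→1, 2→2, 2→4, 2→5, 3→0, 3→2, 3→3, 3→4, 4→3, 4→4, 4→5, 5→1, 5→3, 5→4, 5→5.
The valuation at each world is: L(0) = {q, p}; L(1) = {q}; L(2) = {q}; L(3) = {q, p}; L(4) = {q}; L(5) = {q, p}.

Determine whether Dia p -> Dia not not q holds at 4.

Recall that Dia ψ holds at a world iff ψ holds at some accessible world.
At 4: Dia p is true, Dia not not q is true, so Dia p -> Dia not not q is true.
  At 4: Dia p requires p at some successor in {3, 4, 5}.
    p holds at 3, so Dia p is true at 4.
  At 4: Dia not not q requires not not q at some successor in {3, 4, 5}.
    not not q holds at 3, so Dia not not q is true at 4.

Yes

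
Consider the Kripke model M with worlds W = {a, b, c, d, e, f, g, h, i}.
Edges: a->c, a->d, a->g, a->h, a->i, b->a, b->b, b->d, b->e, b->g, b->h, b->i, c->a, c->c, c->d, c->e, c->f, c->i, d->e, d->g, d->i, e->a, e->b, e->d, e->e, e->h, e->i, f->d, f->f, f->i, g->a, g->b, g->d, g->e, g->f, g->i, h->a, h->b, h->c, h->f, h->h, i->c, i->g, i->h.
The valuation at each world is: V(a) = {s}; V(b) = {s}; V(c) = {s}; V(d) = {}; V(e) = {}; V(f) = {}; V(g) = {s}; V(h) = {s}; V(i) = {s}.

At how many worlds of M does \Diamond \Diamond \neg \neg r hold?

Let φ = \Diamond \Diamond \neg \neg r. Evaluate φ at each world:
  a (successors {c, d, g, h, i}): φ is false.
  b (successors {a, b, d, e, g, h, i}): φ is false.
  c (successors {a, c, d, e, f, i}): φ is false.
  d (successors {e, g, i}): φ is false.
  e (successors {a, b, d, e, h, i}): φ is false.
  f (successors {d, f, i}): φ is false.
  g (successors {a, b, d, e, f, i}): φ is false.
  h (successors {a, b, c, f, h}): φ is false.
  i (successors {c, g, h}): φ is false.
For instance, at g:
  At g: \Diamond \Diamond \neg \neg r requires \Diamond \neg \neg r at some successor in {a, b, d, e, f, i}.
    At a: \Diamond \neg \neg r is false.
    At b: \Diamond \neg \neg r is false.
    At d: \Diamond \neg \neg r is false.
    At e: \Diamond \neg \neg r is false.
    At f: \Diamond \neg \neg r is false.
    At i: \Diamond \neg \neg r is false.
  So \Diamond \Diamond \neg \neg r is false at g.
Satisfying worlds: none.

0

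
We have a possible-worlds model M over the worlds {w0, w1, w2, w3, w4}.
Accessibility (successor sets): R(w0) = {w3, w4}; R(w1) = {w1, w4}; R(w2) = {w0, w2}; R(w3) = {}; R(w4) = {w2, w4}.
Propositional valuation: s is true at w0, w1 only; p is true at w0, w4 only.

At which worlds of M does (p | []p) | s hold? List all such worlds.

Let φ = (p | []p) | s. Evaluate φ at each world:
  w0 (successors {w3, w4}): φ is true.
  w1 (successors {w1, w4}): φ is true.
  w2 (successors {w0, w2}): φ is false.
  w3 (successors ∅): φ is true.
  w4 (successors {w2, w4}): φ is true.
For instance, at w0:
  At w0: p | []p is true, s is true, so (p | []p) | s is true.
    At w0: p is true, []p is false, so p | []p is true.
      At w0: []p requires p at every successor {w3, w4}.
        p fails at w3, so []p is false at w0.
Satisfying worlds: {w0, w1, w3, w4}

w0, w1, w3, w4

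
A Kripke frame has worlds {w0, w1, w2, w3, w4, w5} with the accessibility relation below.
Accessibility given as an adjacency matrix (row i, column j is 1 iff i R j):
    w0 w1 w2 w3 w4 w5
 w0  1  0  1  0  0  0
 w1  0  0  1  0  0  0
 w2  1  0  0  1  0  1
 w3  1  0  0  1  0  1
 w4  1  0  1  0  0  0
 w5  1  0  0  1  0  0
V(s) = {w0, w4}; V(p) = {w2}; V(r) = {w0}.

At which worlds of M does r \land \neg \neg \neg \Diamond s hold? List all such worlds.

Let φ = r \land \neg \neg \neg \Diamond s. Evaluate φ at each world:
  w0 (successors {w0, w2}): φ is false.
  w1 (successors {w2}): φ is false.
  w2 (successors {w0, w3, w5}): φ is false.
  w3 (successors {w0, w3, w5}): φ is false.
  w4 (successors {w0, w2}): φ is false.
  w5 (successors {w0, w3}): φ is false.
For instance, at w1:
  At w1: r is false, \neg \neg \neg \Diamond s is true, so r \land \neg \neg \neg \Diamond s is false.
    At w1: \neg \neg \Diamond s is false, so \neg \neg \neg \Diamond s is true.
      At w1: \neg \Diamond s is true, so \neg \neg \Diamond s is false.
Satisfying worlds: none.

none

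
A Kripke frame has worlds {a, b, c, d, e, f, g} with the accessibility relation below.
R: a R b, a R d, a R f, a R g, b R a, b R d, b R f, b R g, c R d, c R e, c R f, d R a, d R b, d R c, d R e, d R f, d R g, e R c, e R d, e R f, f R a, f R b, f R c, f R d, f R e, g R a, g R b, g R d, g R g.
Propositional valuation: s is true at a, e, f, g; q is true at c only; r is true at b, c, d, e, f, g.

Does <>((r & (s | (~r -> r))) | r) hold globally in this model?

Yes

Recall that <>ψ holds at a world iff ψ holds at some accessible world.
Let φ = <>((r & (s | (~r -> r))) | r). Evaluate φ at each world:
  a (successors {b, d, f, g}): φ is true.
  b (successors {a, d, f, g}): φ is true.
  c (successors {d, e, f}): φ is true.
  d (successors {a, b, c, e, f, g}): φ is true.
  e (successors {c, d, f}): φ is true.
  f (successors {a, b, c, d, e}): φ is true.
  g (successors {a, b, d, g}): φ is true.
For instance, at d:
  At d: <>((r & (s | (~r -> r))) | r) requires (r & (s | (~r -> r))) | r at some successor in {a, b, c, e, f, g}.
    (r & (s | (~r -> r))) | r holds at b, so <>((r & (s | (~r -> r))) | r) is true at d.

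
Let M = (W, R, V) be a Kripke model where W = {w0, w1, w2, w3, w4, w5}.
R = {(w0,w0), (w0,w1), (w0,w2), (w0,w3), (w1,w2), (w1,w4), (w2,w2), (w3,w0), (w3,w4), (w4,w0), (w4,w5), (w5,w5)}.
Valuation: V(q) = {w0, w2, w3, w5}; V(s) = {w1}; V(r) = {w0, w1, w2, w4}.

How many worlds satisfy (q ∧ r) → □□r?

Let φ = (q ∧ r) → □□r. Evaluate φ at each world:
  w0 (successors {w0, w1, w2, w3}): φ is false.
  w1 (successors {w2, w4}): φ is true.
  w2 (successors {w2}): φ is true.
  w3 (successors {w0, w4}): φ is true.
  w4 (successors {w0, w5}): φ is true.
  w5 (successors {w5}): φ is true.
For instance, at w2:
  At w2: q ∧ r is true, □□r is true, so (q ∧ r) → □□r is true.
    At w2: □□r requires □r at every successor {w2}.
      At w2: □r is true.
    So □□r is true at w2.
Satisfying worlds: {w1, w2, w3, w4, w5}

5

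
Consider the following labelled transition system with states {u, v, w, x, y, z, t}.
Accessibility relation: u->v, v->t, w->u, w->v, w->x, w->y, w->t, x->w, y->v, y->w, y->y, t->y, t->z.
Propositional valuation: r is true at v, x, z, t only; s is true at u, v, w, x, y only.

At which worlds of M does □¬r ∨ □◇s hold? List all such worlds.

Let φ = □¬r ∨ □◇s. Evaluate φ at each world:
  u (successors {v}): φ is false.
  v (successors {t}): φ is true.
  w (successors {u, v, x, y, t}): φ is false.
  x (successors {w}): φ is true.
  y (successors {v, w, y}): φ is false.
  z (successors ∅): φ is true.
  t (successors {y, z}): φ is false.
For instance, at w:
  At w: □¬r is false, □◇s is false, so □¬r ∨ □◇s is false.
    At w: □¬r requires ¬r at every successor {u, v, x, y, t}.
      ¬r fails at v, so □¬r is false at w.
    At w: □◇s requires ◇s at every successor {u, v, x, y, t}.
      ◇s fails at v, so □◇s is false at w.
Satisfying worlds: {v, x, z}

v, x, z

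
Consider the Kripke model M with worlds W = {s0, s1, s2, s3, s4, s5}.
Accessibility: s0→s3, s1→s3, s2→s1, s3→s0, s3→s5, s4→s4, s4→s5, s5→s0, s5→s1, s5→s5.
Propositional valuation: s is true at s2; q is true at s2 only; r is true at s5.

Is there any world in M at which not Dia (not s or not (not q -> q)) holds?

Let φ = not Dia (not s or not (not q -> q)). Evaluate φ at each world:
  s0 (successors {s3}): φ is false.
  s1 (successors {s3}): φ is false.
  s2 (successors {s1}): φ is false.
  s3 (successors {s0, s5}): φ is false.
  s4 (successors {s4, s5}): φ is false.
  s5 (successors {s0, s1, s5}): φ is false.
For instance, at s1:
  At s1: Dia (not s or not (not q -> q)) is true, so not Dia (not s or not (not q -> q)) is false.
    At s1: Dia (not s or not (not q -> q)) requires not s or not (not q -> q) at some successor in {s3}.
      not s or not (not q -> q) holds at s3, so Dia (not s or not (not q -> q)) is true at s1.

No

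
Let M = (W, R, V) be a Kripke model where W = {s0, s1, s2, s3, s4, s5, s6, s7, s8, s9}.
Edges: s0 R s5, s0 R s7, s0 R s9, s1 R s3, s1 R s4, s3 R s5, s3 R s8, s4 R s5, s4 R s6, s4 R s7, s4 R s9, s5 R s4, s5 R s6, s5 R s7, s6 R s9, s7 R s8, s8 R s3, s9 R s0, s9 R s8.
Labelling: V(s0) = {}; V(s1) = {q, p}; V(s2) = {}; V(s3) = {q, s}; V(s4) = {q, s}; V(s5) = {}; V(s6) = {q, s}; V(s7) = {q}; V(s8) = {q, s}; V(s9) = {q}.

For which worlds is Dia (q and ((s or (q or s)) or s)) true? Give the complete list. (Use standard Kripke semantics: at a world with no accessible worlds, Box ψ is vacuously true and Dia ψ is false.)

Recall that Dia ψ holds at a world iff ψ holds at some accessible world.
Let φ = Dia (q and ((s or (q or s)) or s)). Evaluate φ at each world:
  s0 (successors {s5, s7, s9}): φ is true.
  s1 (successors {s3, s4}): φ is true.
  s2 (successors ∅): φ is false.
  s3 (successors {s5, s8}): φ is true.
  s4 (successors {s5, s6, s7, s9}): φ is true.
  s5 (successors {s4, s6, s7}): φ is true.
  s6 (successors {s9}): φ is true.
  s7 (successors {s8}): φ is true.
  s8 (successors {s3}): φ is true.
  s9 (successors {s0, s8}): φ is true.
For instance, at s0:
  At s0: Dia (q and ((s or (q or s)) or s)) requires q and ((s or (q or s)) or s) at some successor in {s5, s7, s9}.
    q and ((s or (q or s)) or s) holds at s7, so Dia (q and ((s or (q or s)) or s)) is true at s0.
Satisfying worlds: {s0, s1, s3, s4, s5, s6, s7, s8, s9}

s0, s1, s3, s4, s5, s6, s7, s8, s9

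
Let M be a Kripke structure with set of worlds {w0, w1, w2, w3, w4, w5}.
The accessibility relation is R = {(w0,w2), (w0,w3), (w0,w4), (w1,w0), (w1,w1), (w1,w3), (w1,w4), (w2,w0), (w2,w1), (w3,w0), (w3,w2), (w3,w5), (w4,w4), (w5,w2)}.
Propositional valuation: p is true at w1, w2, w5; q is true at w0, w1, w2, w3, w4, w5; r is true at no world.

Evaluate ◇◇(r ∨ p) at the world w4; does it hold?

At w4: ◇◇(r ∨ p) requires ◇(r ∨ p) at some successor in {w4}.
  At w4: ◇(r ∨ p) is false.
So ◇◇(r ∨ p) is false at w4.

No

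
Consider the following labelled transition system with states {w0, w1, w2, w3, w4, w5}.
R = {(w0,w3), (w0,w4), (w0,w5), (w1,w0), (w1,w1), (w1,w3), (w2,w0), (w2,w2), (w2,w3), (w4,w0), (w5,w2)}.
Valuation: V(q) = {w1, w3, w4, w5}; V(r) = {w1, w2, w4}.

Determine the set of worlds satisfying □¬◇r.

Let φ = □¬◇r. Evaluate φ at each world:
  w0 (successors {w3, w4, w5}): φ is false.
  w1 (successors {w0, w1, w3}): φ is false.
  w2 (successors {w0, w2, w3}): φ is false.
  w3 (successors ∅): φ is true.
  w4 (successors {w0}): φ is false.
  w5 (successors {w2}): φ is false.
For instance, at w5:
  At w5: □¬◇r requires ¬◇r at every successor {w2}.
    ¬◇r fails at w2, so □¬◇r is false at w5.
      At w2: ◇r is true, so ¬◇r is false.
Satisfying worlds: {w3}

w3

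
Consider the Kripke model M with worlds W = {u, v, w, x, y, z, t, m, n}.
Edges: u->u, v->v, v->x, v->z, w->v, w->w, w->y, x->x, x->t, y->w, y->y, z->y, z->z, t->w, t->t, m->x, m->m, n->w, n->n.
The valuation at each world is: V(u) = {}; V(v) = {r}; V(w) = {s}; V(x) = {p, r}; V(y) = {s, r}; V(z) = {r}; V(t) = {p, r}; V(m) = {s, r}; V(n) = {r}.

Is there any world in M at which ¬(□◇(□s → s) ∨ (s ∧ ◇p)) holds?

No

Recall that □ψ holds at a world iff ψ holds at every accessible world, and ◇ψ holds iff ψ holds at some accessible world.
Let φ = ¬(□◇(□s → s) ∨ (s ∧ ◇p)). Evaluate φ at each world:
  u (successors {u}): φ is false.
  v (successors {v, x, z}): φ is false.
  w (successors {v, w, y}): φ is false.
  x (successors {x, t}): φ is false.
  y (successors {w, y}): φ is false.
  z (successors {y, z}): φ is false.
  t (successors {w, t}): φ is false.
  m (successors {x, m}): φ is false.
  n (successors {w, n}): φ is false.
For instance, at v:
  At v: □◇(□s → s) ∨ (s ∧ ◇p) is true, so ¬(□◇(□s → s) ∨ (s ∧ ◇p)) is false.
    At v: □◇(□s → s) is true, s ∧ ◇p is false, so □◇(□s → s) ∨ (s ∧ ◇p) is true.
      At v: □◇(□s → s) requires ◇(□s → s) at every successor {v, x, z}.
        At v: ◇(□s → s) is true.
        At x: ◇(□s → s) is true.
        At z: ◇(□s → s) is true.
      So □◇(□s → s) is true at v.
      At v: s is false, ◇p is true, so s ∧ ◇p is false.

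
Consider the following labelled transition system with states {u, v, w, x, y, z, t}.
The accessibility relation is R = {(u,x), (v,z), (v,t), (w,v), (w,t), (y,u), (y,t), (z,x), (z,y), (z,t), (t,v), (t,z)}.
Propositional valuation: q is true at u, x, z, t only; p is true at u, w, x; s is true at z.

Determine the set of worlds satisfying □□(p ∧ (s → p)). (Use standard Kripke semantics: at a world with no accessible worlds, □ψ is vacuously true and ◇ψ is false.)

Let φ = □□(p ∧ (s → p)). Evaluate φ at each world:
  u (successors {x}): φ is true.
  v (successors {z, t}): φ is false.
  w (successors {v, t}): φ is false.
  x (successors ∅): φ is true.
  y (successors {u, t}): φ is false.
  z (successors {x, y, t}): φ is false.
  t (successors {v, z}): φ is false.
For instance, at v:
  At v: □□(p ∧ (s → p)) requires □(p ∧ (s → p)) at every successor {z, t}.
    □(p ∧ (s → p)) fails at z, so □□(p ∧ (s → p)) is false at v.
      At z: □(p ∧ (s → p)) requires p ∧ (s → p) at every successor {x, y, t}.
        p ∧ (s → p) fails at y, so □(p ∧ (s → p)) is false at z.
Satisfying worlds: {u, x}

u, x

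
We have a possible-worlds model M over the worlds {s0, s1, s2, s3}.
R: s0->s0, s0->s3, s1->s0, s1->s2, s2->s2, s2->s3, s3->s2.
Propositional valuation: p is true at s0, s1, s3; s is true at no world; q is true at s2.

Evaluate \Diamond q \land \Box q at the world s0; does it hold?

No

At s0: \Diamond q is false, \Box q is false, so \Diamond q \land \Box q is false.
  At s0: \Diamond q requires q at some successor in {s0, s3}.
    At s0: q is false.
    At s3: q is false.
  So \Diamond q is false at s0.
  At s0: \Box q requires q at every successor {s0, s3}.
    q fails at s0, so \Box q is false at s0.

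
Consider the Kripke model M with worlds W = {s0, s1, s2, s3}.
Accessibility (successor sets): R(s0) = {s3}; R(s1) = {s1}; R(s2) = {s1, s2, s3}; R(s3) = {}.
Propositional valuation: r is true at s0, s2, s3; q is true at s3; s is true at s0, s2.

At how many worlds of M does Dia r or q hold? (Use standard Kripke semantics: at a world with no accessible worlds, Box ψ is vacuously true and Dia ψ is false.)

Recall that Dia ψ holds at a world iff ψ holds at some accessible world.
Let φ = Dia r or q. Evaluate φ at each world:
  s0 (successors {s3}): φ is true.
  s1 (successors {s1}): φ is false.
  s2 (successors {s1, s2, s3}): φ is true.
  s3 (successors ∅): φ is true.
For instance, at s2:
  At s2: Dia r is true, q is false, so Dia r or q is true.
    At s2: Dia r requires r at some successor in {s1, s2, s3}.
      r holds at s2, so Dia r is true at s2.
Satisfying worlds: {s0, s2, s3}

3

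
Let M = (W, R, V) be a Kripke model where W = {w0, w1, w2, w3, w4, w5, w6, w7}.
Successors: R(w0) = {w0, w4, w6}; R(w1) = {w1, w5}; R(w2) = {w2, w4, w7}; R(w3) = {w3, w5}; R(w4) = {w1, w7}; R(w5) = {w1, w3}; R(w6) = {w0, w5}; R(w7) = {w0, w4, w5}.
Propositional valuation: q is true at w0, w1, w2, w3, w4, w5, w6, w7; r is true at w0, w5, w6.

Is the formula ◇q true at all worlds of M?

Let φ = ◇q. Evaluate φ at each world:
  w0 (successors {w0, w4, w6}): φ is true.
  w1 (successors {w1, w5}): φ is true.
  w2 (successors {w2, w4, w7}): φ is true.
  w3 (successors {w3, w5}): φ is true.
  w4 (successors {w1, w7}): φ is true.
  w5 (successors {w1, w3}): φ is true.
  w6 (successors {w0, w5}): φ is true.
  w7 (successors {w0, w4, w5}): φ is true.
For instance, at w5:
  At w5: ◇q requires q at some successor in {w1, w3}.
    q holds at w1, so ◇q is true at w5.

Yes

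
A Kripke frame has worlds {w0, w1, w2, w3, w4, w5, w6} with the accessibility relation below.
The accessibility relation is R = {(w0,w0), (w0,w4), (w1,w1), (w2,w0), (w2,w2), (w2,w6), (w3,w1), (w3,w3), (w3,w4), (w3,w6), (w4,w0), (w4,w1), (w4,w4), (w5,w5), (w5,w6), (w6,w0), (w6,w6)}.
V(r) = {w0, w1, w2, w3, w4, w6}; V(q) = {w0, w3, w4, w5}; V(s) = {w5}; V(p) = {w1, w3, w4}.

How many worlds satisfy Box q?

1

Let φ = Box q. Evaluate φ at each world:
  w0 (successors {w0, w4}): φ is true.
  w1 (successors {w1}): φ is false.
  w2 (successors {w0, w2, w6}): φ is false.
  w3 (successors {w1, w3, w4, w6}): φ is false.
  w4 (successors {w0, w1, w4}): φ is false.
  w5 (successors {w5, w6}): φ is false.
  w6 (successors {w0, w6}): φ is false.
For instance, at w4:
  At w4: Box q requires q at every successor {w0, w1, w4}.
    q fails at w1, so Box q is false at w4.
Satisfying worlds: {w0}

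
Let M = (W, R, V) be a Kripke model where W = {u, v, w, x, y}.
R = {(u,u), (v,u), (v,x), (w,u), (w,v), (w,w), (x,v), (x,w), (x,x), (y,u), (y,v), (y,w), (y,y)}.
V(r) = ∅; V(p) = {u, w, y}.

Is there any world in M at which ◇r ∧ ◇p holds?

Let φ = ◇r ∧ ◇p. Evaluate φ at each world:
  u (successors {u}): φ is false.
  v (successors {u, x}): φ is false.
  w (successors {u, v, w}): φ is false.
  x (successors {v, w, x}): φ is false.
  y (successors {u, v, w, y}): φ is false.
For instance, at x:
  At x: ◇r is false, ◇p is true, so ◇r ∧ ◇p is false.
    At x: ◇r requires r at some successor in {v, w, x}.
      At v: r is false.
      At w: r is false.
      At x: r is false.
    So ◇r is false at x.
    At x: ◇p requires p at some successor in {v, w, x}.
      p holds at w, so ◇p is true at x.

No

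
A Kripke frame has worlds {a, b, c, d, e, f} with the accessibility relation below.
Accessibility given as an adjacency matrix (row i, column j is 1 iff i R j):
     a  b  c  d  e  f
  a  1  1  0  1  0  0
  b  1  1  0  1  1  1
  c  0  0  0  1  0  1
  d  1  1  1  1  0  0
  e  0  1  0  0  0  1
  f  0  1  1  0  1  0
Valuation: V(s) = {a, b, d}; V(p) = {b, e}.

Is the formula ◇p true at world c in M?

At c: ◇p requires p at some successor in {d, f}.
  At d: p is false.
  At f: p is false.
So ◇p is false at c.

No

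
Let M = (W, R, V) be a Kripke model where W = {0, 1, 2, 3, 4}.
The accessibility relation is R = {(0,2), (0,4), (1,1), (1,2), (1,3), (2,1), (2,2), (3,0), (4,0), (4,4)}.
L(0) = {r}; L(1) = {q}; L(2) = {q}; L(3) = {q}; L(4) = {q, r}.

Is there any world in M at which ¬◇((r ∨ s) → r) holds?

Let φ = ¬◇((r ∨ s) → r). Evaluate φ at each world:
  0 (successors {2, 4}): φ is false.
  1 (successors {1, 2, 3}): φ is false.
  2 (successors {1, 2}): φ is false.
  3 (successors {0}): φ is false.
  4 (successors {0, 4}): φ is false.
For instance, at 1:
  At 1: ◇((r ∨ s) → r) is true, so ¬◇((r ∨ s) → r) is false.
    At 1: ◇((r ∨ s) → r) requires (r ∨ s) → r at some successor in {1, 2, 3}.
      (r ∨ s) → r holds at 1, so ◇((r ∨ s) → r) is true at 1.

No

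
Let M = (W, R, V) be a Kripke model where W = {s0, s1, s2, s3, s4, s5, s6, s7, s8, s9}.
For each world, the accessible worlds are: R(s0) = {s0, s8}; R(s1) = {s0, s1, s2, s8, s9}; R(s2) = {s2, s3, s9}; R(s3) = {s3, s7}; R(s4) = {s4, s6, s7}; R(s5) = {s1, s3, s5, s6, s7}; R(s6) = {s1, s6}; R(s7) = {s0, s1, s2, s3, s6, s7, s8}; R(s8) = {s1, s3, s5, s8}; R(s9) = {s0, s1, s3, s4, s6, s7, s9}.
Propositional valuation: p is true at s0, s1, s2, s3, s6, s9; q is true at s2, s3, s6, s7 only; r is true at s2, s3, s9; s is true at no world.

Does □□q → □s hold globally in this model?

Let φ = □□q → □s. Evaluate φ at each world:
  s0 (successors {s0, s8}): φ is true.
  s1 (successors {s0, s1, s2, s8, s9}): φ is true.
  s2 (successors {s2, s3, s9}): φ is true.
  s3 (successors {s3, s7}): φ is true.
  s4 (successors {s4, s6, s7}): φ is true.
  s5 (successors {s1, s3, s5, s6, s7}): φ is true.
  s6 (successors {s1, s6}): φ is true.
  s7 (successors {s0, s1, s2, s3, s6, s7, s8}): φ is true.
  s8 (successors {s1, s3, s5, s8}): φ is true.
  s9 (successors {s0, s1, s3, s4, s6, s7, s9}): φ is true.
For instance, at s5:
  At s5: □□q is false, □s is false, so □□q → □s is true.
    At s5: □□q requires □q at every successor {s1, s3, s5, s6, s7}.
      □q fails at s1, so □□q is false at s5.
    At s5: □s requires s at every successor {s1, s3, s5, s6, s7}.
      s fails at s1, so □s is false at s5.

Yes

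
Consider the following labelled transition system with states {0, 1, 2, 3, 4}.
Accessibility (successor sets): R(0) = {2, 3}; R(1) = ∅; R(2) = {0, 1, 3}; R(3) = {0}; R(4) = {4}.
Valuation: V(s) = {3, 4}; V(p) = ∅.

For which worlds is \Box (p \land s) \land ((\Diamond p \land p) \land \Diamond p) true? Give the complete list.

Recall that \Box ψ holds at a world iff ψ holds at every accessible world, and \Diamond ψ holds iff ψ holds at some accessible world.
Let φ = \Box (p \land s) \land ((\Diamond p \land p) \land \Diamond p). Evaluate φ at each world:
  0 (successors {2, 3}): φ is false.
  1 (successors ∅): φ is false.
  2 (successors {0, 1, 3}): φ is false.
  3 (successors {0}): φ is false.
  4 (successors {4}): φ is false.
For instance, at 3:
  At 3: \Box (p \land s) is false, (\Diamond p \land p) \land \Diamond p is false, so \Box (p \land s) \land ((\Diamond p \land p) \land \Diamond p) is false.
    At 3: \Box (p \land s) requires p \land s at every successor {0}.
      p \land s fails at 0, so \Box (p \land s) is false at 3.
    At 3: \Diamond p \land p is false, \Diamond p is false, so (\Diamond p \land p) \land \Diamond p is false.
      At 3: \Diamond p is false, p is false, so \Diamond p \land p is false.
      At 3: \Diamond p requires p at some successor in {0}.
        At 0: p is false.
      So \Diamond p is false at 3.
Satisfying worlds: none.

none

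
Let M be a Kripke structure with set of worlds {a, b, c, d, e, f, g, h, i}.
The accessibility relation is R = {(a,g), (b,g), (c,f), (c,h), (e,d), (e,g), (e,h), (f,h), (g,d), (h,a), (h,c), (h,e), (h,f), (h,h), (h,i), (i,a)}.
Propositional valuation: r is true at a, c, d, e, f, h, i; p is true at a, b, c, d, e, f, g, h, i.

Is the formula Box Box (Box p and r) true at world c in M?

At c: Box Box (Box p and r) requires Box (Box p and r) at every successor {f, h}.
    At f: Box (Box p and r) requires Box p and r at every successor {h}.
      At h: Box p and r is true.
    So Box (Box p and r) is true at f.
    At h: Box (Box p and r) requires Box p and r at every successor {a, c, e, f, h, i}.
      At a: Box p and r is true.
      At c: Box p and r is true.
      At e: Box p and r is true.
      At f: Box p and r is true.
      At h: Box p and r is true.
      At i: Box p and r is true.
    So Box (Box p and r) is true at h.
So Box Box (Box p and r) is true at c.

Yes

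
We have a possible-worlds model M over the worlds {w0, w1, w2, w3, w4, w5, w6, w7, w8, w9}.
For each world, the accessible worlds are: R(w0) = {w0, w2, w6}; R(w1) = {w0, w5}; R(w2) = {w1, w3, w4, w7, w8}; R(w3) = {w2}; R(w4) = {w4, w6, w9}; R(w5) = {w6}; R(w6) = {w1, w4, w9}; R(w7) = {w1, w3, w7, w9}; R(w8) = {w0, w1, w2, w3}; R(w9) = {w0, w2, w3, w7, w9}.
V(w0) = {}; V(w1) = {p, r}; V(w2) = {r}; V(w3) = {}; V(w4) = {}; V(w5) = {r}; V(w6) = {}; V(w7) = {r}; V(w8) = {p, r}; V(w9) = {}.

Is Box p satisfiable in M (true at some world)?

Let φ = Box p. Evaluate φ at each world:
  w0 (successors {w0, w2, w6}): φ is false.
  w1 (successors {w0, w5}): φ is false.
  w2 (successors {w1, w3, w4, w7, w8}): φ is false.
  w3 (successors {w2}): φ is false.
  w4 (successors {w4, w6, w9}): φ is false.
  w5 (successors {w6}): φ is false.
  w6 (successors {w1, w4, w9}): φ is false.
  w7 (successors {w1, w3, w7, w9}): φ is false.
  w8 (successors {w0, w1, w2, w3}): φ is false.
  w9 (successors {w0, w2, w3, w7, w9}): φ is false.
For instance, at w0:
  At w0: Box p requires p at every successor {w0, w2, w6}.
    p fails at w0, so Box p is false at w0.

No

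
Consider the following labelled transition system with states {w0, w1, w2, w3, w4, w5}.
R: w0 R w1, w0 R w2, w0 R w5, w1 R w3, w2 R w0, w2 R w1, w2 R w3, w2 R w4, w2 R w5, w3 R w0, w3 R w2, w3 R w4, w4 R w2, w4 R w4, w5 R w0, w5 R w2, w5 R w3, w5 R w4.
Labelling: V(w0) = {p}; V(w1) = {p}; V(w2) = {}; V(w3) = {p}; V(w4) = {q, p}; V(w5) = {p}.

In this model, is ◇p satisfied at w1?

Yes

At w1: ◇p requires p at some successor in {w3}.
  p holds at w3, so ◇p is true at w1.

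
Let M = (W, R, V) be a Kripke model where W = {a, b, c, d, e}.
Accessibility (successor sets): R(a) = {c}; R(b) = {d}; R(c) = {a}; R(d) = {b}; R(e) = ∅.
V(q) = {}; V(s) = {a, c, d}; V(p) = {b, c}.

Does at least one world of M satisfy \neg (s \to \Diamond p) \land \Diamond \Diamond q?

Let φ = \neg (s \to \Diamond p) \land \Diamond \Diamond q. Evaluate φ at each world:
  a (successors {c}): φ is false.
  b (successors {d}): φ is false.
  c (successors {a}): φ is false.
  d (successors {b}): φ is false.
  e (successors ∅): φ is false.
For instance, at a:
  At a: \neg (s \to \Diamond p) is false, \Diamond \Diamond q is false, so \neg (s \to \Diamond p) \land \Diamond \Diamond q is false.
    At a: s \to \Diamond p is true, so \neg (s \to \Diamond p) is false.
      At a: s is true, \Diamond p is true, so s \to \Diamond p is true.
    At a: \Diamond \Diamond q requires \Diamond q at some successor in {c}.
      At c: \Diamond q is false.
    So \Diamond \Diamond q is false at a.

No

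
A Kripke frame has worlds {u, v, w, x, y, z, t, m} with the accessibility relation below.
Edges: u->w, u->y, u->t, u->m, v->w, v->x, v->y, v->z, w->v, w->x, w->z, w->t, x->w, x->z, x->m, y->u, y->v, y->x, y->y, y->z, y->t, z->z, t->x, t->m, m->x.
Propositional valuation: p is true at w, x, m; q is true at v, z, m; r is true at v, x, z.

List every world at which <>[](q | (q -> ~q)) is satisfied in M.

Let φ = <>[](q | (q -> ~q)). Evaluate φ at each world:
  u (successors {w, y, t, m}): φ is true.
  v (successors {w, x, y, z}): φ is true.
  w (successors {v, x, z, t}): φ is true.
  x (successors {w, z, m}): φ is true.
  y (successors {u, v, x, y, z, t}): φ is true.
  z (successors {z}): φ is true.
  t (successors {x, m}): φ is true.
  m (successors {x}): φ is true.
For instance, at z:
  At z: <>[](q | (q -> ~q)) requires [](q | (q -> ~q)) at some successor in {z}.
    [](q | (q -> ~q)) holds at z, so <>[](q | (q -> ~q)) is true at z.
      At z: [](q | (q -> ~q)) requires q | (q -> ~q) at every successor {z}.
        At z: q | (q -> ~q) is true.
      So [](q | (q -> ~q)) is true at z.
Satisfying worlds: {u, v, w, x, y, z, t, m}

u, v, w, x, y, z, t, m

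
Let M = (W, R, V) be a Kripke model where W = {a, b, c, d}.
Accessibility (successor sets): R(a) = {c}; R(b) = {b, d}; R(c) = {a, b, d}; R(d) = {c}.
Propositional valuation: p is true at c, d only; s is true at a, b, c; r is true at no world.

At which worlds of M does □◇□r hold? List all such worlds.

Let φ = □◇□r. Evaluate φ at each world:
  a (successors {c}): φ is false.
  b (successors {b, d}): φ is false.
  c (successors {a, b, d}): φ is false.
  d (successors {c}): φ is false.
For instance, at c:
  At c: □◇□r requires ◇□r at every successor {a, b, d}.
    ◇□r fails at a, so □◇□r is false at c.
      At a: ◇□r requires □r at some successor in {c}.
        At c: □r is false.
      So ◇□r is false at a.
Satisfying worlds: none.

none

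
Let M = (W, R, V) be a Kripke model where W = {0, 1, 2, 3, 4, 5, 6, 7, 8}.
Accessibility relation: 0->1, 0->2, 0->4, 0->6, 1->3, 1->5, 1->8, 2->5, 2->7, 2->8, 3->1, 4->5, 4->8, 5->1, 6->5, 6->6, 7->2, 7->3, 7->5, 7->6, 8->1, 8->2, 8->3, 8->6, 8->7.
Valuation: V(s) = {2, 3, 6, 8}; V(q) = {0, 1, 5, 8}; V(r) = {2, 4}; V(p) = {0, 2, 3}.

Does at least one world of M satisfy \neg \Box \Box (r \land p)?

Recall that \Box ψ holds at a world iff ψ holds at every accessible world, and \Diamond ψ holds iff ψ holds at some accessible world.
Let φ = \neg \Box \Box (r \land p). Evaluate φ at each world:
  0 (successors {1, 2, 4, 6}): φ is true.
  1 (successors {3, 5, 8}): φ is true.
  2 (successors {5, 7, 8}): φ is true.
  3 (successors {1}): φ is true.
  4 (successors {5, 8}): φ is true.
  5 (successors {1}): φ is true.
  6 (successors {5, 6}): φ is true.
  7 (successors {2, 3, 5, 6}): φ is true.
  8 (successors {1, 2, 3, 6, 7}): φ is true.
Detail at 0 (witness):
  At 0: \Box \Box (r \land p) is false, so \neg \Box \Box (r \land p) is true.
    At 0: \Box \Box (r \land p) requires \Box (r \land p) at every successor {1, 2, 4, 6}.
      \Box (r \land p) fails at 1, so \Box \Box (r \land p) is false at 0.

Yes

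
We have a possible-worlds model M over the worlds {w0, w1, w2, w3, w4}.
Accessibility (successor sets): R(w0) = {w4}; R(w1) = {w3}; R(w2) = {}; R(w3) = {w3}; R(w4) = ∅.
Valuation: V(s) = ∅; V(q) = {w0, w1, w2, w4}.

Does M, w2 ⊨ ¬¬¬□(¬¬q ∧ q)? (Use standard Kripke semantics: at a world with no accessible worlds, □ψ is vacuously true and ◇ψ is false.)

At w2: ¬¬□(¬¬q ∧ q) is true, so ¬¬¬□(¬¬q ∧ q) is false.
  At w2: ¬□(¬¬q ∧ q) is false, so ¬¬□(¬¬q ∧ q) is true.
    At w2: □(¬¬q ∧ q) is true, so ¬□(¬¬q ∧ q) is false.
      At w2: no accessible worlds, so □(¬¬q ∧ q) holds vacuously.

No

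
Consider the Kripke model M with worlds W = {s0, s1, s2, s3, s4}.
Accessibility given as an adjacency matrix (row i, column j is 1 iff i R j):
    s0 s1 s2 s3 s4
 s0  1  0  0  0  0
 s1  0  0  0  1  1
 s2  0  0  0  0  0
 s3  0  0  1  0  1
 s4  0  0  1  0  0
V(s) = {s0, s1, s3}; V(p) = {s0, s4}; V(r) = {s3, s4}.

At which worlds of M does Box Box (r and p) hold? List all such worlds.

s2, s4

Let φ = Box Box (r and p). Evaluate φ at each world:
  s0 (successors {s0}): φ is false.
  s1 (successors {s3, s4}): φ is false.
  s2 (successors ∅): φ is true.
  s3 (successors {s2, s4}): φ is false.
  s4 (successors {s2}): φ is true.
For instance, at s0:
  At s0: Box Box (r and p) requires Box (r and p) at every successor {s0}.
    Box (r and p) fails at s0, so Box Box (r and p) is false at s0.
      At s0: Box (r and p) requires r and p at every successor {s0}.
        r and p fails at s0, so Box (r and p) is false at s0.
Satisfying worlds: {s2, s4}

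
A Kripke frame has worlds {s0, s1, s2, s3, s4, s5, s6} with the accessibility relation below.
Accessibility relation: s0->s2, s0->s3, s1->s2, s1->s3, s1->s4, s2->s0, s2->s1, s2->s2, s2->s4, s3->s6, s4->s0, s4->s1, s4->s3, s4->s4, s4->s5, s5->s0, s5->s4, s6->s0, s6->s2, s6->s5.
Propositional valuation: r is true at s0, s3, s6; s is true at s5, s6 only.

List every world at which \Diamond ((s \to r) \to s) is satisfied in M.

Let φ = \Diamond ((s \to r) \to s). Evaluate φ at each world:
  s0 (successors {s2, s3}): φ is false.
  s1 (successors {s2, s3, s4}): φ is false.
  s2 (successors {s0, s1, s2, s4}): φ is false.
  s3 (successors {s6}): φ is true.
  s4 (successors {s0, s1, s3, s4, s5}): φ is true.
  s5 (successors {s0, s4}): φ is false.
  s6 (successors {s0, s2, s5}): φ is true.
For instance, at s3:
  At s3: \Diamond ((s \to r) \to s) requires (s \to r) \to s at some successor in {s6}.
    (s \to r) \to s holds at s6, so \Diamond ((s \to r) \to s) is true at s3.
Satisfying worlds: {s3, s4, s6}

s3, s4, s6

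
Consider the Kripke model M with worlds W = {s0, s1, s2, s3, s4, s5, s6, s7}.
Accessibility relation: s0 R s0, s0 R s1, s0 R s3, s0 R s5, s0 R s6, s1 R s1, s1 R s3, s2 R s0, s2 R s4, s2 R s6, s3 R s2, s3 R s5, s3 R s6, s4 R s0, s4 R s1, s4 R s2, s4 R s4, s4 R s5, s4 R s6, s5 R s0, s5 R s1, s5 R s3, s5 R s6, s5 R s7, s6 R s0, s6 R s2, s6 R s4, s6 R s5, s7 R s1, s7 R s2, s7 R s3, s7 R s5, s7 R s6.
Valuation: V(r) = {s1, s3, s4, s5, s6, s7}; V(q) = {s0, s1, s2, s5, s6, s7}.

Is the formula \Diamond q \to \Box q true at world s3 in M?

Yes

Recall that \Box ψ holds at a world iff ψ holds at every accessible world, and \Diamond ψ holds iff ψ holds at some accessible world.
At s3: \Diamond q is true, \Box q is true, so \Diamond q \to \Box q is true.
  At s3: \Diamond q requires q at some successor in {s2, s5, s6}.
    q holds at s2, so \Diamond q is true at s3.
  At s3: \Box q requires q at every successor {s2, s5, s6}.
    At s2: q is true.
    At s5: q is true.
    At s6: q is true.
  So \Box q is true at s3.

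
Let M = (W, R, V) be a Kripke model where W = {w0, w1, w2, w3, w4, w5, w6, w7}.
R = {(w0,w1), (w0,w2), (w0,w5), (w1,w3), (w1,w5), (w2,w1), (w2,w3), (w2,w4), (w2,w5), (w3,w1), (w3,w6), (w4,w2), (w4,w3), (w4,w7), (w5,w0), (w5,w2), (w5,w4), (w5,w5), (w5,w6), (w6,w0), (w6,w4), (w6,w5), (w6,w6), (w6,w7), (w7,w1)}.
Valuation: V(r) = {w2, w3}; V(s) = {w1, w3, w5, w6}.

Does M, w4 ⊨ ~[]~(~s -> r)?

At w4: []~(~s -> r) is false, so ~[]~(~s -> r) is true.
  At w4: []~(~s -> r) requires ~(~s -> r) at every successor {w2, w3, w7}.
    ~(~s -> r) fails at w2, so []~(~s -> r) is false at w4.

Yes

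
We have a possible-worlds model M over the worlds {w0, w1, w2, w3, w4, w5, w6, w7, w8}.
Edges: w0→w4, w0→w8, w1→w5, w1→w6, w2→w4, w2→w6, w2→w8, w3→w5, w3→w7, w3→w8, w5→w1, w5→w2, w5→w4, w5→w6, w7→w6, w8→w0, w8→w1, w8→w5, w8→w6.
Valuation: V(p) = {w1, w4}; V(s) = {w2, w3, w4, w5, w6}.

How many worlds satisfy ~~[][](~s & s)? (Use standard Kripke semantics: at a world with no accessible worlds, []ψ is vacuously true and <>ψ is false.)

3

Recall that []ψ holds at a world iff ψ holds at every accessible world, and <>ψ holds iff ψ holds at some accessible world.
Let φ = ~~[][](~s & s). Evaluate φ at each world:
  w0 (successors {w4, w8}): φ is false.
  w1 (successors {w5, w6}): φ is false.
  w2 (successors {w4, w6, w8}): φ is false.
  w3 (successors {w5, w7, w8}): φ is false.
  w4 (successors ∅): φ is true.
  w5 (successors {w1, w2, w4, w6}): φ is false.
  w6 (successors ∅): φ is true.
  w7 (successors {w6}): φ is true.
  w8 (successors {w0, w1, w5, w6}): φ is false.
For instance, at w1:
  At w1: ~[][](~s & s) is true, so ~~[][](~s & s) is false.
    At w1: [][](~s & s) is false, so ~[][](~s & s) is true.
      At w1: [][](~s & s) requires [](~s & s) at every successor {w5, w6}.
        [](~s & s) fails at w5, so [][](~s & s) is false at w1.
Satisfying worlds: {w4, w6, w7}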